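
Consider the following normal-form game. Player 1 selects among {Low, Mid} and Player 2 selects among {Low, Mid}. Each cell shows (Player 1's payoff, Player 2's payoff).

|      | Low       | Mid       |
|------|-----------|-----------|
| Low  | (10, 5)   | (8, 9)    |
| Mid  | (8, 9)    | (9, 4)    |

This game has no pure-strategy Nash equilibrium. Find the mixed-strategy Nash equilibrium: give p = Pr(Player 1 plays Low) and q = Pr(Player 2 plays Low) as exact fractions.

Each player's mixing probability is pinned down by making the *other* player indifferent.
Player 2 indifferent between Low and Mid: p·5 + (1−p)·9 = p·9 + (1−p)·4 ⟹ 9 + (-4)p = 4 + 5p ⟹ p = 5/9.
Player 1 indifferent between Low and Mid: q·10 + (1−q)·8 = q·8 + (1−q)·9 ⟹ 8 + 2q = 9 + (-1)q ⟹ q = 1/3.

p = 5/9, q = 1/3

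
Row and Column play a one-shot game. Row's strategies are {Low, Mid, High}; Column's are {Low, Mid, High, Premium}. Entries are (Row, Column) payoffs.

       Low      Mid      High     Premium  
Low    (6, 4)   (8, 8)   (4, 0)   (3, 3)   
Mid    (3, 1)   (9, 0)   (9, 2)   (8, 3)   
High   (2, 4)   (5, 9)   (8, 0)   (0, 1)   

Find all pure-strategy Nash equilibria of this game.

Find each player's best response to every opponent strategy; NE are the intersections.
Row's best responses — vs Low: Low (payoff 6); vs Mid: Mid (payoff 9); vs High: Mid (payoff 9); vs Premium: Mid (payoff 8).
Column's best responses — vs Low: Mid (payoff 8); vs Mid: Premium (payoff 3); vs High: Mid (payoff 9).
The only mutual best response is (Mid, Premium); neither player gains by switching there.

(Mid, Premium)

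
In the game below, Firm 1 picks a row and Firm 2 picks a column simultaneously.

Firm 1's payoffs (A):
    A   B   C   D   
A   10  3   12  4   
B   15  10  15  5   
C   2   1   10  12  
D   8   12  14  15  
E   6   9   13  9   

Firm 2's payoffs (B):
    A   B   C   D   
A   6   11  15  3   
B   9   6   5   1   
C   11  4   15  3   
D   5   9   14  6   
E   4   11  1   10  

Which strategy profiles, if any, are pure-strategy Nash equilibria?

(B, A)

A profile is a Nash equilibrium when each player is best-responding to the other.
Firm 1's best responses — vs A: B (payoff 15); vs B: D (payoff 12); vs C: B (payoff 15); vs D: D (payoff 15).
Firm 2's best responses — vs A: C (payoff 15); vs B: A (payoff 9); vs C: C (payoff 15); vs D: C (payoff 14); vs E: B (payoff 11).
The only mutual best response is (B, A); neither player gains by switching there.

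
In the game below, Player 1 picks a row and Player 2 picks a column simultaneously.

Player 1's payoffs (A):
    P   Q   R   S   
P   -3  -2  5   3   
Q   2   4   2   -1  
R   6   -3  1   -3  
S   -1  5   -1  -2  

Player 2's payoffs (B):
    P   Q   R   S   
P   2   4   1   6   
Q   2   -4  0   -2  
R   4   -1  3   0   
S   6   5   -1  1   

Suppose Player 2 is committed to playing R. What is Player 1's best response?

P

With Player 2 fixed at R, Player 1's payoffs are: P → 5, Q → 2, R → 1, S → -1.
The maximum is 5, achieved by P.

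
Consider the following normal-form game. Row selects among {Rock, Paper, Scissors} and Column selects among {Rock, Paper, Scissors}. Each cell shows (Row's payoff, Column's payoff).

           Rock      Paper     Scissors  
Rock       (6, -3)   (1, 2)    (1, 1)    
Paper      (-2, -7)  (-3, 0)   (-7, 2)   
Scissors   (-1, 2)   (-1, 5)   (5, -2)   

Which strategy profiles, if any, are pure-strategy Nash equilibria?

Find each player's best response to every opponent strategy; NE are the intersections.
Row's best responses — vs Rock: Rock (payoff 6); vs Paper: Rock (payoff 1); vs Scissors: Scissors (payoff 5).
Column's best responses — vs Rock: Paper (payoff 2); vs Paper: Scissors (payoff 2); vs Scissors: Paper (payoff 5).
The only mutual best response is (Rock, Paper); neither player gains by switching there.

(Rock, Paper)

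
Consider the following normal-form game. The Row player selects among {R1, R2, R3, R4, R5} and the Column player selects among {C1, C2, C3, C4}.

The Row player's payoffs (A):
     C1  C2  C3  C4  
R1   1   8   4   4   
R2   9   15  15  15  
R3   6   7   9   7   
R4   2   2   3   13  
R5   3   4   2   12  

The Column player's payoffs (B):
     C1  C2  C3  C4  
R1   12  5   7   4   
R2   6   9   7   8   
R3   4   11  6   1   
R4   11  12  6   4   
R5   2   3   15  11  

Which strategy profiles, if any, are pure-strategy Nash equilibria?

Check mutual best responses: a cell is a NE iff neither player can gain by unilaterally deviating.
The Row player's best responses — vs C1: R2 (payoff 9); vs C2: R2 (payoff 15); vs C3: R2 (payoff 15); vs C4: R2 (payoff 15).
The Column player's best responses — vs R1: C1 (payoff 12); vs R2: C2 (payoff 9); vs R3: C2 (payoff 11); vs R4: C2 (payoff 12); vs R5: C3 (payoff 15).
The only mutual best response is (R2, C2); neither player gains by switching there.

(R2, C2)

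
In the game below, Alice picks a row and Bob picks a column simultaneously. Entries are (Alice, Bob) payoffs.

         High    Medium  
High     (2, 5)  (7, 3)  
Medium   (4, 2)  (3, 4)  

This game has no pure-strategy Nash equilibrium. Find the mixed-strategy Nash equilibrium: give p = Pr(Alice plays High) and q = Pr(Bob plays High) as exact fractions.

In a mixed NE each player is indifferent between their pure strategies, so the opponent's mix sets the indifference.
Bob indifferent between High and Medium: p·5 + (1−p)·2 = p·3 + (1−p)·4 ⟹ 2 + 3p = 4 + (-1)p ⟹ p = 1/2.
Alice indifferent between High and Medium: q·2 + (1−q)·7 = q·4 + (1−q)·3 ⟹ 7 + (-5)q = 3 + 1q ⟹ q = 2/3.

p = 1/2, q = 2/3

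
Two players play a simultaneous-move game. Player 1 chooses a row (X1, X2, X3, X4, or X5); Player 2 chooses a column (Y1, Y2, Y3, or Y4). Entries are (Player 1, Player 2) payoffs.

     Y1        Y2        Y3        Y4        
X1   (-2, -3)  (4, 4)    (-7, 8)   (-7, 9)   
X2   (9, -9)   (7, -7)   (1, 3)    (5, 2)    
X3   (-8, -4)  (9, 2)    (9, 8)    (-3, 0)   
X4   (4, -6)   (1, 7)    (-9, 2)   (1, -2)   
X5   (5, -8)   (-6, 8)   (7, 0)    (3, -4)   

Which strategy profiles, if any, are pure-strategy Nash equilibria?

A profile is a Nash equilibrium when each player is best-responding to the other.
Player 1's best responses — vs Y1: X2 (payoff 9); vs Y2: X3 (payoff 9); vs Y3: X3 (payoff 9); vs Y4: X2 (payoff 5).
Player 2's best responses — vs X1: Y4 (payoff 9); vs X2: Y3 (payoff 3); vs X3: Y3 (payoff 8); vs X4: Y2 (payoff 7); vs X5: Y2 (payoff 8).
The only mutual best response is (X3, Y3); neither player gains by switching there.

(X3, Y3)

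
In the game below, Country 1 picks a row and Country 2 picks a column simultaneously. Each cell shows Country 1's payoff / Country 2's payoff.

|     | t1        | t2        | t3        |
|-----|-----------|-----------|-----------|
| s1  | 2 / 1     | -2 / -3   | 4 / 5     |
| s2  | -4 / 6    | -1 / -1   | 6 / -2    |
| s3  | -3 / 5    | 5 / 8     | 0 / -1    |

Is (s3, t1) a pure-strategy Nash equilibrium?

No

Holding Country 2 at t1: Country 1 gets -3 from s3 but could get 2 by switching to s1. Country 1 has a profitable deviation.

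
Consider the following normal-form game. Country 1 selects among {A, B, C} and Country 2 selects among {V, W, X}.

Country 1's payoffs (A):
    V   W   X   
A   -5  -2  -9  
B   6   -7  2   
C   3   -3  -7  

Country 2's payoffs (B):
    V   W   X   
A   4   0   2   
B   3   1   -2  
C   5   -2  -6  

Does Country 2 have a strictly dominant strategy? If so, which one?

V

A strategy is strictly dominant if it gives Country 2 a strictly higher payoff than every other strategy, against every choice by the opponent.
V strictly dominates: vs A: 4 > each of {0, 2}; vs B: 3 > each of {1, -2}; vs C: 5 > each of {-2, -6}.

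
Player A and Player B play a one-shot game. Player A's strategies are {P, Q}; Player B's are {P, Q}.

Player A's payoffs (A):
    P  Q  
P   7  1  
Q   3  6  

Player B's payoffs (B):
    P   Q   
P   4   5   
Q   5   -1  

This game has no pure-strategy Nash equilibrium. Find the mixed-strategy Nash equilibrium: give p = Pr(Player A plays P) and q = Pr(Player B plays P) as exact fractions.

p = 6/7, q = 5/9

In a mixed NE each player is indifferent between their pure strategies, so the opponent's mix sets the indifference.
Player B indifferent between P and Q: p·4 + (1−p)·5 = p·5 + (1−p)·(-1) ⟹ 5 + (-1)p = (-1) + 6p ⟹ p = 6/7.
Player A indifferent between P and Q: q·7 + (1−q)·1 = q·3 + (1−q)·6 ⟹ 1 + 6q = 6 + (-3)q ⟹ q = 5/9.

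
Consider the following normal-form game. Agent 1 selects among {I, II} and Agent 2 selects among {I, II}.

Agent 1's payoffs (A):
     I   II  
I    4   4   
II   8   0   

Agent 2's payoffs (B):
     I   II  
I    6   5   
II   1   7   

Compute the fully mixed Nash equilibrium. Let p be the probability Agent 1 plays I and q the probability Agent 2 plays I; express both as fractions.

p = 6/7, q = 1/2

Each player's mixing probability is pinned down by making the *other* player indifferent.
Agent 2 indifferent between I and II: p·6 + (1−p)·1 = p·5 + (1−p)·7 ⟹ 1 + 5p = 7 + (-2)p ⟹ p = 6/7.
Agent 1 indifferent between I and II: q·4 + (1−q)·4 = q·8 + (1−q)·0 ⟹ 4 + 0q = 0 + 8q ⟹ q = 1/2.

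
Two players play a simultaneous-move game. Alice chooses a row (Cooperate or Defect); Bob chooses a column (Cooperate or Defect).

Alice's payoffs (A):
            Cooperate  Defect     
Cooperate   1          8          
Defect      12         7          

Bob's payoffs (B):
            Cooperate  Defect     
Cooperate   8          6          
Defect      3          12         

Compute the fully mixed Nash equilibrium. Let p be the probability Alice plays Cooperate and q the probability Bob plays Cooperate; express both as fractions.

Each player's mixing probability is pinned down by making the *other* player indifferent.
Bob indifferent between Cooperate and Defect: p·8 + (1−p)·3 = p·6 + (1−p)·12 ⟹ 3 + 5p = 12 + (-6)p ⟹ p = 9/11.
Alice indifferent between Cooperate and Defect: q·1 + (1−q)·8 = q·12 + (1−q)·7 ⟹ 8 + (-7)q = 7 + 5q ⟹ q = 1/12.

p = 9/11, q = 1/12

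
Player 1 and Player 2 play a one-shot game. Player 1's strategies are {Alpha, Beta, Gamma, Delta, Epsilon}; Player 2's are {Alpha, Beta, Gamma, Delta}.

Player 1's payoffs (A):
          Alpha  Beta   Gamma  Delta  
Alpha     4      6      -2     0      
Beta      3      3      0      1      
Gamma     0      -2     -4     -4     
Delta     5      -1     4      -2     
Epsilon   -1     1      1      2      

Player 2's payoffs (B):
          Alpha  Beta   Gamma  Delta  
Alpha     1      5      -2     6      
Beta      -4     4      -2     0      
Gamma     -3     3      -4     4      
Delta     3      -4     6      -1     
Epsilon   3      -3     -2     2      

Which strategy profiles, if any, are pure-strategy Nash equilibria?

Find each player's best response to every opponent strategy; NE are the intersections.
Player 1's best responses — vs Alpha: Delta (payoff 5); vs Beta: Alpha (payoff 6); vs Gamma: Delta (payoff 4); vs Delta: Epsilon (payoff 2).
Player 2's best responses — vs Alpha: Delta (payoff 6); vs Beta: Beta (payoff 4); vs Gamma: Delta (payoff 4); vs Delta: Gamma (payoff 6); vs Epsilon: Alpha (payoff 3).
The only mutual best response is (Delta, Gamma); neither player gains by switching there.

(Delta, Gamma)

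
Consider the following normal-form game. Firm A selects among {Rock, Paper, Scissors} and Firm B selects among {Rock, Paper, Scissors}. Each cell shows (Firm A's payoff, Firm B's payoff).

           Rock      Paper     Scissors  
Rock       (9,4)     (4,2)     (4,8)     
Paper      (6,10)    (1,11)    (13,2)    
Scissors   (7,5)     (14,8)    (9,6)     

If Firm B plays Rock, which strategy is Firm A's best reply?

With Firm B fixed at Rock, Firm A's payoffs are: Rock → 9, Paper → 6, Scissors → 7.
The maximum is 9, achieved by Rock.

Rock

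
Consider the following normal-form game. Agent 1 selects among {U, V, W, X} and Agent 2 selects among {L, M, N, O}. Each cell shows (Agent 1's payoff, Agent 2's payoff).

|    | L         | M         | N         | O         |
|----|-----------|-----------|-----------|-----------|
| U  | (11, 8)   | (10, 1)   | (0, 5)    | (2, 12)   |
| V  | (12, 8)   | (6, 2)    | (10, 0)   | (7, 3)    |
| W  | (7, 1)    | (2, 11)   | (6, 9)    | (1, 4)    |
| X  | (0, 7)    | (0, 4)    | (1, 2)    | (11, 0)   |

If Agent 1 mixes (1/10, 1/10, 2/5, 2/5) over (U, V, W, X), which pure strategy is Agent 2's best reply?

Agent 2's best reply maximizes expected payoff against the mix.
L: (1/10)·8 + (1/10)·8 + (2/5)·1 + (2/5)·7 = 24/5
M: (1/10)·1 + (1/10)·2 + (2/5)·11 + (2/5)·4 = 63/10
N: (1/10)·5 + (1/10)·0 + (2/5)·9 + (2/5)·2 = 49/10
O: (1/10)·12 + (1/10)·3 + (2/5)·4 + (2/5)·0 = 31/10
Highest expected payoff is 63/10, from M.

M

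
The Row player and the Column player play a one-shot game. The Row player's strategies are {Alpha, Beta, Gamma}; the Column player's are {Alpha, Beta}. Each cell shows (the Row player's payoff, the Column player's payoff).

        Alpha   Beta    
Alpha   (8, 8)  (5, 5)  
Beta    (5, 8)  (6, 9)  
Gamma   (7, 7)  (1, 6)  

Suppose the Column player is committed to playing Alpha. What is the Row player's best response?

Alpha

With the Column player fixed at Alpha, the Row player's payoffs are: Alpha → 8, Beta → 5, Gamma → 7.
The maximum is 8, achieved by Alpha.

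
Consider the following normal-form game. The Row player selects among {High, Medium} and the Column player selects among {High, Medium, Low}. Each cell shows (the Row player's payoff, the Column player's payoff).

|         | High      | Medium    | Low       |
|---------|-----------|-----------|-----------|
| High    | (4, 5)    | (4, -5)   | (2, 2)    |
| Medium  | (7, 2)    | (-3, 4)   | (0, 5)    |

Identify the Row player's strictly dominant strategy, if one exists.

None

Check whether one of the Row player's strategies beats all alternatives regardless of what the opponent does.
High is not dominant: against High, Medium gives 7 > 4.
Medium is not dominant: against Medium, High gives 4 > -3.
No single strategy is best against every opponent action.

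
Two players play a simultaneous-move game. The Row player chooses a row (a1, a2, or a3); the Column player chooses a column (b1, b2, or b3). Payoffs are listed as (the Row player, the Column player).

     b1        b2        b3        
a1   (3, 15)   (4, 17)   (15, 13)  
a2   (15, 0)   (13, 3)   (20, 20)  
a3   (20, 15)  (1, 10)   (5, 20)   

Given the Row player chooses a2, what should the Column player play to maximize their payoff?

b3

With the Row player fixed at a2, the Column player's payoffs are: b1 → 0, b2 → 3, b3 → 20.
The maximum is 20, achieved by b3.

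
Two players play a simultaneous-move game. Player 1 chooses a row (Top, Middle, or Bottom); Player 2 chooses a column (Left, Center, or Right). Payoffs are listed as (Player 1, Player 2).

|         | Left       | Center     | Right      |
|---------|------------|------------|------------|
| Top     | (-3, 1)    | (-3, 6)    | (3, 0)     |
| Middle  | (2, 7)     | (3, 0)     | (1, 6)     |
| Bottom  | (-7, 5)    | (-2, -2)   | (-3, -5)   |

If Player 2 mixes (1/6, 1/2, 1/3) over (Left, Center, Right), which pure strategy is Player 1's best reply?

Player 1's best reply maximizes expected payoff against the mix.
Top: (1/6)·(-3) + (1/2)·(-3) + (1/3)·3 = -1
Middle: (1/6)·2 + (1/2)·3 + (1/3)·1 = 13/6
Bottom: (1/6)·(-7) + (1/2)·(-2) + (1/3)·(-3) = -19/6
Highest expected payoff is 13/6, from Middle.

Middle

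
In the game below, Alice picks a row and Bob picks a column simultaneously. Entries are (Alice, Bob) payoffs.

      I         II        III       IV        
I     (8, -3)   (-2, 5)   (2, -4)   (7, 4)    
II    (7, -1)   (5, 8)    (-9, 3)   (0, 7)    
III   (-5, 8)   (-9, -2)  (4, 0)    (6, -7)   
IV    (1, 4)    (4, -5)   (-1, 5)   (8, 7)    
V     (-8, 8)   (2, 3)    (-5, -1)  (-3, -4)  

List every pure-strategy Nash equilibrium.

Check mutual best responses: a cell is a NE iff neither player can gain by unilaterally deviating.
Alice's best responses — vs I: I (payoff 8); vs II: II (payoff 5); vs III: III (payoff 4); vs IV: IV (payoff 8).
Bob's best responses — vs I: II (payoff 5); vs II: II (payoff 8); vs III: I (payoff 8); vs IV: IV (payoff 7); vs V: I (payoff 8).
Mutual best responses occur at (II, II) and (IV, IV); at each, neither player gains by switching.

(II, II) and (IV, IV)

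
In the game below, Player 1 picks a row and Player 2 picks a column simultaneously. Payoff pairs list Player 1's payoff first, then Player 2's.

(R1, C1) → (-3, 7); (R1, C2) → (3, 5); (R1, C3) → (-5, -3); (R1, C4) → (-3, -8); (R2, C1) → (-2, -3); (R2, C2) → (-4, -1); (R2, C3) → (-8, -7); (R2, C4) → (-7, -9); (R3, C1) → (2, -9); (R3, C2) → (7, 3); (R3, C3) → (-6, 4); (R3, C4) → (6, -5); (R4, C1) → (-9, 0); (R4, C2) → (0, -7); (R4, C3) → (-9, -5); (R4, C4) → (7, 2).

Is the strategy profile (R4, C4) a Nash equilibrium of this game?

Yes

Holding Player 2 at C4: Player 1 gets 7 from R4, versus -3 from R1, -7 from R2, 6 from R3. No profitable deviation for Player 1.
Holding Player 1 at R4: Player 2 gets 2 from C4, versus 0 from C1, -7 from C2, -5 from C3. No profitable deviation for Player 2 either.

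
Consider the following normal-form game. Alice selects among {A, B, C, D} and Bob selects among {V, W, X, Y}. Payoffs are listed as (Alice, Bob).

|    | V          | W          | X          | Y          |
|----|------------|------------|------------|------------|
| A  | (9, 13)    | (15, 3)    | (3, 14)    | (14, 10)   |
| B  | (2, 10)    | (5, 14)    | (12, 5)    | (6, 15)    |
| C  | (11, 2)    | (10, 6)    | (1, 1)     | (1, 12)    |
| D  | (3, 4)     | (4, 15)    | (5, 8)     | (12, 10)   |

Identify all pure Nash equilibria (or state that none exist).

A profile is a Nash equilibrium when each player is best-responding to the other.
Alice's best responses — vs V: C (payoff 11); vs W: A (payoff 15); vs X: B (payoff 12); vs Y: A (payoff 14).
Bob's best responses — vs A: X (payoff 14); vs B: Y (payoff 15); vs C: Y (payoff 12); vs D: W (payoff 15).
No cell has both players best-responding. For instance, Alice's best reply to X is B, but against B Bob prefers Y over X.

No pure-strategy Nash equilibrium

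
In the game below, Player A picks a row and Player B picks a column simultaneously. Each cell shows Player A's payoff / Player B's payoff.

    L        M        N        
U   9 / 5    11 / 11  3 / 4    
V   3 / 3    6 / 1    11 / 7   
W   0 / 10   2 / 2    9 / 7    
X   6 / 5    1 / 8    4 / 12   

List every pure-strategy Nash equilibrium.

(U, M) and (V, N)

Check mutual best responses: a cell is a NE iff neither player can gain by unilaterally deviating.
Player A's best responses — vs L: U (payoff 9); vs M: U (payoff 11); vs N: V (payoff 11).
Player B's best responses — vs U: M (payoff 11); vs V: N (payoff 7); vs W: L (payoff 10); vs X: N (payoff 12).
Mutual best responses occur at (U, M) and (V, N); at each, neither player gains by switching.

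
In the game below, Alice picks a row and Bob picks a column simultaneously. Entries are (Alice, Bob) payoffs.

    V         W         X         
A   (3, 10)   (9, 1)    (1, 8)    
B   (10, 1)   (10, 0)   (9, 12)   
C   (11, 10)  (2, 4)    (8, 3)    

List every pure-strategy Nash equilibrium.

Find each player's best response to every opponent strategy; NE are the intersections.
Alice's best responses — vs V: C (payoff 11); vs W: B (payoff 10); vs X: B (payoff 9).
Bob's best responses — vs A: V (payoff 10); vs B: X (payoff 12); vs C: V (payoff 10).
Mutual best responses occur at (B, X) and (C, V); at each, neither player gains by switching.

(B, X) and (C, V)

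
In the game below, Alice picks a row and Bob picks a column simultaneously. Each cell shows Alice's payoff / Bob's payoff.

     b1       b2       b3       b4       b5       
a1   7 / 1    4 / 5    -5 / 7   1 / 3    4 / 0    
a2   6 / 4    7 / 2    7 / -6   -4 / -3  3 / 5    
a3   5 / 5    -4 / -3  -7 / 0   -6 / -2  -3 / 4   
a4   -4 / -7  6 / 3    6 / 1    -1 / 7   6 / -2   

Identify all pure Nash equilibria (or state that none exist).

Find each player's best response to every opponent strategy; NE are the intersections.
Alice's best responses — vs b1: a1 (payoff 7); vs b2: a2 (payoff 7); vs b3: a2 (payoff 7); vs b4: a1 (payoff 1); vs b5: a4 (payoff 6).
Bob's best responses — vs a1: b3 (payoff 7); vs a2: b5 (payoff 5); vs a3: b1 (payoff 5); vs a4: b4 (payoff 7).
No cell has both players best-responding. For instance, Alice's best reply to b5 is a4, but against a4 Bob prefers b4 over b5.

None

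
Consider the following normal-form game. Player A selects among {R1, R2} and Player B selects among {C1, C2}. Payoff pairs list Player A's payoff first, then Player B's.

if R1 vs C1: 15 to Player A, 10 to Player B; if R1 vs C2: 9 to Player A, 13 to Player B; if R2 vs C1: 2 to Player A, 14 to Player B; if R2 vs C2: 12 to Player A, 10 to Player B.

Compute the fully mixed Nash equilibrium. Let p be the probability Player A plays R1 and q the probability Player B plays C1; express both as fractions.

p = 4/7, q = 3/16

In a mixed NE each player is indifferent between their pure strategies, so the opponent's mix sets the indifference.
Player B indifferent between C1 and C2: p·10 + (1−p)·14 = p·13 + (1−p)·10 ⟹ 14 + (-4)p = 10 + 3p ⟹ p = 4/7.
Player A indifferent between R1 and R2: q·15 + (1−q)·9 = q·2 + (1−q)·12 ⟹ 9 + 6q = 12 + (-10)q ⟹ q = 3/16.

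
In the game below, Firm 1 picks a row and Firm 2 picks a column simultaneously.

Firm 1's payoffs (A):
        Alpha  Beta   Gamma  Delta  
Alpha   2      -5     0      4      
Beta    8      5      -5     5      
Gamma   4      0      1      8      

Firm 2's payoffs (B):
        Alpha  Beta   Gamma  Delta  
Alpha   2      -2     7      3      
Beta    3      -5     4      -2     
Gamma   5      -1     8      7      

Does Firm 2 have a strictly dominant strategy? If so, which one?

Gamma

A strategy is strictly dominant if it gives Firm 2 a strictly higher payoff than every other strategy, against every choice by the opponent.
Gamma strictly dominates: vs Alpha: 7 > each of {2, -2, 3}; vs Beta: 4 > each of {3, -5, -2}; vs Gamma: 8 > each of {5, -1, 7}.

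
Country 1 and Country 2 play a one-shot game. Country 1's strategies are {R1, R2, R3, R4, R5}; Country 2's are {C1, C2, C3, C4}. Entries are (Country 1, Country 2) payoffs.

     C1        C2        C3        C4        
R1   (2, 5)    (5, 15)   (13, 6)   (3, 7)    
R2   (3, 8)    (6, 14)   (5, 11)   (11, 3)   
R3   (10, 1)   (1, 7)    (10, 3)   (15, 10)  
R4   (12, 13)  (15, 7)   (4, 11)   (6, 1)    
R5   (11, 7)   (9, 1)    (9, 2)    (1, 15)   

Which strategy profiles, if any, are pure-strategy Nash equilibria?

Check mutual best responses: a cell is a NE iff neither player can gain by unilaterally deviating.
Country 1's best responses — vs C1: R4 (payoff 12); vs C2: R4 (payoff 15); vs C3: R1 (payoff 13); vs C4: R3 (payoff 15).
Country 2's best responses — vs R1: C2 (payoff 15); vs R2: C2 (payoff 14); vs R3: C4 (payoff 10); vs R4: C1 (payoff 13); vs R5: C4 (payoff 15).
Mutual best responses occur at (R3, C4) and (R4, C1); at each, neither player gains by switching.

(R3, C4) and (R4, C1)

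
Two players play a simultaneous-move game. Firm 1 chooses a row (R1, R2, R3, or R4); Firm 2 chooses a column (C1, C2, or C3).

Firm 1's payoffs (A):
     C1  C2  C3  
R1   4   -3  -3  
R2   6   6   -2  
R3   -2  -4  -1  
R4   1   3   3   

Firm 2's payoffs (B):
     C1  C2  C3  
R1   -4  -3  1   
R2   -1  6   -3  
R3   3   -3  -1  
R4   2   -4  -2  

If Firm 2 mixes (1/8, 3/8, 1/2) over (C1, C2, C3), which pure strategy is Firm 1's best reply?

R4

Firm 1's best reply maximizes expected payoff against the mix.
R1: (1/8)·4 + (3/8)·(-3) + (1/2)·(-3) = -17/8
R2: (1/8)·6 + (3/8)·6 + (1/2)·(-2) = 2
R3: (1/8)·(-2) + (3/8)·(-4) + (1/2)·(-1) = -9/4
R4: (1/8)·1 + (3/8)·3 + (1/2)·3 = 11/4
Highest expected payoff is 11/4, from R4.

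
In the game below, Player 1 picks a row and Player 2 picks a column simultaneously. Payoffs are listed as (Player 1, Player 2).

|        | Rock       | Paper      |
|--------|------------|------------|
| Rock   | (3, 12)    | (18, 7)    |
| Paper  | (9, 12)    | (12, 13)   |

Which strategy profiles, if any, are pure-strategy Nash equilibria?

Find each player's best response to every opponent strategy; NE are the intersections.
Player 1's best responses — vs Rock: Paper (payoff 9); vs Paper: Rock (payoff 18).
Player 2's best responses — vs Rock: Rock (payoff 12); vs Paper: Paper (payoff 13).
No cell has both players best-responding. For instance, Player 1's best reply to Paper is Rock, but against Rock Player 2 prefers Rock over Paper.

No pure-strategy Nash equilibrium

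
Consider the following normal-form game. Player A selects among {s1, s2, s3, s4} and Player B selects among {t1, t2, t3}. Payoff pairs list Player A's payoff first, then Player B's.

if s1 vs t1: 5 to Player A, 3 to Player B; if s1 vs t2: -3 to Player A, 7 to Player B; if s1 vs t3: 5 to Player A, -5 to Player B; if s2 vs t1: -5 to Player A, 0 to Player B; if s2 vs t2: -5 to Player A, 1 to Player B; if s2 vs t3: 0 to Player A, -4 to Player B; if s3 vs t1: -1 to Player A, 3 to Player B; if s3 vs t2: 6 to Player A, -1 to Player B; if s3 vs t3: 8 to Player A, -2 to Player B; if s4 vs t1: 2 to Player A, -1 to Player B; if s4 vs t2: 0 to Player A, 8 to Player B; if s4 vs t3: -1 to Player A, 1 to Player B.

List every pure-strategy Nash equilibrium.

There is no pure-strategy Nash equilibrium

A profile is a Nash equilibrium when each player is best-responding to the other.
Player A's best responses — vs t1: s1 (payoff 5); vs t2: s3 (payoff 6); vs t3: s3 (payoff 8).
Player B's best responses — vs s1: t2 (payoff 7); vs s2: t2 (payoff 1); vs s3: t1 (payoff 3); vs s4: t2 (payoff 8).
No cell has both players best-responding. For instance, Player A's best reply to t3 is s3, but against s3 Player B prefers t1 over t3.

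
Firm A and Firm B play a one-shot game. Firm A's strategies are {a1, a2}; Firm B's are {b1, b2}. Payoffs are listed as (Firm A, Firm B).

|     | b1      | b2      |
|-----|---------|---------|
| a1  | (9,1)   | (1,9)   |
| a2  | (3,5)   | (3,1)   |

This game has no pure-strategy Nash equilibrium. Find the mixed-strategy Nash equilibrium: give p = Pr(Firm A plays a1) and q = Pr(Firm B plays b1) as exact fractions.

p = 1/3, q = 1/4

Each player's mixing probability is pinned down by making the *other* player indifferent.
Firm B indifferent between b1 and b2: p·1 + (1−p)·5 = p·9 + (1−p)·1 ⟹ 5 + (-4)p = 1 + 8p ⟹ p = 1/3.
Firm A indifferent between a1 and a2: q·9 + (1−q)·1 = q·3 + (1−q)·3 ⟹ 1 + 8q = 3 + 0q ⟹ q = 1/4.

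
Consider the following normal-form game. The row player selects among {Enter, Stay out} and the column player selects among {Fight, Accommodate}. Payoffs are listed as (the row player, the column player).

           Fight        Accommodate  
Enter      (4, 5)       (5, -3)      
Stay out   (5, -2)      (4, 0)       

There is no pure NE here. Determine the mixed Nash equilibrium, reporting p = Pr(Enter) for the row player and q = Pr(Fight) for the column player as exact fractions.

p = 1/5, q = 1/2

Each player's mixing probability is pinned down by making the *other* player indifferent.
The column player indifferent between Fight and Accommodate: p·5 + (1−p)·(-2) = p·(-3) + (1−p)·0 ⟹ (-2) + 7p = 0 + (-3)p ⟹ p = 1/5.
The row player indifferent between Enter and Stay out: q·4 + (1−q)·5 = q·5 + (1−q)·4 ⟹ 5 + (-1)q = 4 + 1q ⟹ q = 1/2.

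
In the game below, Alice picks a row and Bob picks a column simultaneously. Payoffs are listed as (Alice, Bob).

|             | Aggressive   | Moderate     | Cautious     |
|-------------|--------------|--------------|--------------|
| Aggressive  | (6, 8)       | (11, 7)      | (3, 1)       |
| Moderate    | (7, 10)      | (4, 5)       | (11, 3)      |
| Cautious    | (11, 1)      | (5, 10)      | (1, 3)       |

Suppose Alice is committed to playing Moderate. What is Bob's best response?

Aggressive

With Alice fixed at Moderate, Bob's payoffs are: Aggressive → 10, Moderate → 5, Cautious → 3.
The maximum is 10, achieved by Aggressive.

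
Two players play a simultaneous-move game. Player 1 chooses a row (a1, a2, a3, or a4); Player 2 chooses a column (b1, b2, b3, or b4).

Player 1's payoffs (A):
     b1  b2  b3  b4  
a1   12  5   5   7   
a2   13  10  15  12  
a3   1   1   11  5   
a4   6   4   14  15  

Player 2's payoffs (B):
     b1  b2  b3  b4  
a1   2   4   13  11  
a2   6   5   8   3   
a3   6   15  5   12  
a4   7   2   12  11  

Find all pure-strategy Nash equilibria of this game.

Find each player's best response to every opponent strategy; NE are the intersections.
Player 1's best responses — vs b1: a2 (payoff 13); vs b2: a2 (payoff 10); vs b3: a2 (payoff 15); vs b4: a4 (payoff 15).
Player 2's best responses — vs a1: b3 (payoff 13); vs a2: b3 (payoff 8); vs a3: b2 (payoff 15); vs a4: b3 (payoff 12).
The only mutual best response is (a2, b3); neither player gains by switching there.

(a2, b3)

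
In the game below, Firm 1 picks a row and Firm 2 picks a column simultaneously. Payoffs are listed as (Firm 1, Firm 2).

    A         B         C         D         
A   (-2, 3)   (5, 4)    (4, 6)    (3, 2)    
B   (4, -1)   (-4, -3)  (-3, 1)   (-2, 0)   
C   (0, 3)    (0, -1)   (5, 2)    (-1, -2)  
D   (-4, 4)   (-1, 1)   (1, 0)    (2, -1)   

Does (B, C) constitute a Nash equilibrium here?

Holding Firm 2 at C: Firm 1 gets -3 from B but could get 5 by switching to C. Firm 1 has a profitable deviation.

No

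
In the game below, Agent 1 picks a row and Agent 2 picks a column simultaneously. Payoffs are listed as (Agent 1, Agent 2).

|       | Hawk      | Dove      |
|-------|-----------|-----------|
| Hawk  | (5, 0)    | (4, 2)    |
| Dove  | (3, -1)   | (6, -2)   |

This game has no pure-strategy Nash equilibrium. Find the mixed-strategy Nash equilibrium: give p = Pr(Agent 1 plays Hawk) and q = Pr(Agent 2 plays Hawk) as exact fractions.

In a mixed NE each player is indifferent between their pure strategies, so the opponent's mix sets the indifference.
Agent 2 indifferent between Hawk and Dove: p·0 + (1−p)·(-1) = p·2 + (1−p)·(-2) ⟹ (-1) + 1p = (-2) + 4p ⟹ p = 1/3.
Agent 1 indifferent between Hawk and Dove: q·5 + (1−q)·4 = q·3 + (1−q)·6 ⟹ 4 + 1q = 6 + (-3)q ⟹ q = 1/2.

p = 1/3, q = 1/2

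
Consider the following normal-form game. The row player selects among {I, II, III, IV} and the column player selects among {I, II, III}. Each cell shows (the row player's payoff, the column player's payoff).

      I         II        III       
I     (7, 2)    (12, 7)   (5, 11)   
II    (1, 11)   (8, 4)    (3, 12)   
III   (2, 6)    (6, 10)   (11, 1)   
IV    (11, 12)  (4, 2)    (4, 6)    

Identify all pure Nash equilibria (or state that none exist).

(IV, I)

Check mutual best responses: a cell is a NE iff neither player can gain by unilaterally deviating.
The row player's best responses — vs I: IV (payoff 11); vs II: I (payoff 12); vs III: III (payoff 11).
The column player's best responses — vs I: III (payoff 11); vs II: III (payoff 12); vs III: II (payoff 10); vs IV: I (payoff 12).
The only mutual best response is (IV, I); neither player gains by switching there.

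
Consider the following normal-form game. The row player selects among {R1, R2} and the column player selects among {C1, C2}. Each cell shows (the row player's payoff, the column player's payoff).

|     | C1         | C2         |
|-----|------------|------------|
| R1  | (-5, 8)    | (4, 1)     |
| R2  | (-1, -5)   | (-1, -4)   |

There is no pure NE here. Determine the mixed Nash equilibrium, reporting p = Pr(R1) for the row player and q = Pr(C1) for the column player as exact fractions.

Each player's mixing probability is pinned down by making the *other* player indifferent.
The column player indifferent between C1 and C2: p·8 + (1−p)·(-5) = p·1 + (1−p)·(-4) ⟹ (-5) + 13p = (-4) + 5p ⟹ p = 1/8.
The row player indifferent between R1 and R2: q·(-5) + (1−q)·4 = q·(-1) + (1−q)·(-1) ⟹ 4 + (-9)q = (-1) + 0q ⟹ q = 5/9.

p = 1/8, q = 5/9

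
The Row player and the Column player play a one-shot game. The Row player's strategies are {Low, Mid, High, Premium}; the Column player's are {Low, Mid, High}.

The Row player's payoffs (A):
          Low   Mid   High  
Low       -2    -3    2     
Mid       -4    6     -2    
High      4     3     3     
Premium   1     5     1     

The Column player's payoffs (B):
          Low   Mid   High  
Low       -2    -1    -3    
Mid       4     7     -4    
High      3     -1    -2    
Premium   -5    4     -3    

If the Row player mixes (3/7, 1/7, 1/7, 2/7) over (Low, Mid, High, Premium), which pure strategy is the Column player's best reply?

Mid

The Column player's best reply maximizes expected payoff against the mix.
Low: (3/7)·(-2) + (1/7)·4 + (1/7)·3 + (2/7)·(-5) = -9/7
Mid: (3/7)·(-1) + (1/7)·7 + (1/7)·(-1) + (2/7)·4 = 11/7
High: (3/7)·(-3) + (1/7)·(-4) + (1/7)·(-2) + (2/7)·(-3) = -3
Highest expected payoff is 11/7, from Mid.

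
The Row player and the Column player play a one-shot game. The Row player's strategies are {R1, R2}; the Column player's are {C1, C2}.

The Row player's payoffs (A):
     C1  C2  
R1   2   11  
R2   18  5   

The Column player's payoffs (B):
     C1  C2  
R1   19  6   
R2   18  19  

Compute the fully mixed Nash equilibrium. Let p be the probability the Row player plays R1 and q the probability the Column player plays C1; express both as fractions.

Each player's mixing probability is pinned down by making the *other* player indifferent.
The Column player indifferent between C1 and C2: p·19 + (1−p)·18 = p·6 + (1−p)·19 ⟹ 18 + 1p = 19 + (-13)p ⟹ p = 1/14.
The Row player indifferent between R1 and R2: q·2 + (1−q)·11 = q·18 + (1−q)·5 ⟹ 11 + (-9)q = 5 + 13q ⟹ q = 3/11.

p = 1/14, q = 3/11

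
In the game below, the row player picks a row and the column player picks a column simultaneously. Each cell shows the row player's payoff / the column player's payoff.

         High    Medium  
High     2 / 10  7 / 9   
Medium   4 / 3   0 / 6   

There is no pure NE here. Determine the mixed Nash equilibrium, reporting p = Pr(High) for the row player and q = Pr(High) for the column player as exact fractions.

p = 3/4, q = 7/9

Each player's mixing probability is pinned down by making the *other* player indifferent.
The column player indifferent between High and Medium: p·10 + (1−p)·3 = p·9 + (1−p)·6 ⟹ 3 + 7p = 6 + 3p ⟹ p = 3/4.
The row player indifferent between High and Medium: q·2 + (1−q)·7 = q·4 + (1−q)·0 ⟹ 7 + (-5)q = 0 + 4q ⟹ q = 7/9.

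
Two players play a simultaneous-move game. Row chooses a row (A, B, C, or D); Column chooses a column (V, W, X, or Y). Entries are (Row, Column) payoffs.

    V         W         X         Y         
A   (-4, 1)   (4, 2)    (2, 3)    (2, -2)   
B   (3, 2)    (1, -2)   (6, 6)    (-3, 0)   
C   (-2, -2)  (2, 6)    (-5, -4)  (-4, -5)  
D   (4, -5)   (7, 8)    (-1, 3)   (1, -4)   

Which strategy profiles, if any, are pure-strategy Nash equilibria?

(B, X) and (D, W)

Check mutual best responses: a cell is a NE iff neither player can gain by unilaterally deviating.
Row's best responses — vs V: D (payoff 4); vs W: D (payoff 7); vs X: B (payoff 6); vs Y: A (payoff 2).
Column's best responses — vs A: X (payoff 3); vs B: X (payoff 6); vs C: W (payoff 6); vs D: W (payoff 8).
Mutual best responses occur at (B, X) and (D, W); at each, neither player gains by switching.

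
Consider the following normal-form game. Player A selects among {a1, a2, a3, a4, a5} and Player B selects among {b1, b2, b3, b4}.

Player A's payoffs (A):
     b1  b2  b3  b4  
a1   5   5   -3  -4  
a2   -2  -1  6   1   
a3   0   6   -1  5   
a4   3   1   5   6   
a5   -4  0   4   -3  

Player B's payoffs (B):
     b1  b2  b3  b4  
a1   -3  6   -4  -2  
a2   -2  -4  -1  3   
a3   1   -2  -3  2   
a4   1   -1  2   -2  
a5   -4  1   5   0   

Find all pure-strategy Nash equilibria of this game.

A profile is a Nash equilibrium when each player is best-responding to the other.
Player A's best responses — vs b1: a1 (payoff 5); vs b2: a3 (payoff 6); vs b3: a2 (payoff 6); vs b4: a4 (payoff 6).
Player B's best responses — vs a1: b2 (payoff 6); vs a2: b4 (payoff 3); vs a3: b4 (payoff 2); vs a4: b3 (payoff 2); vs a5: b3 (payoff 5).
No cell has both players best-responding. For instance, Player A's best reply to b1 is a1, but against a1 Player B prefers b2 over b1.

No pure-strategy Nash equilibrium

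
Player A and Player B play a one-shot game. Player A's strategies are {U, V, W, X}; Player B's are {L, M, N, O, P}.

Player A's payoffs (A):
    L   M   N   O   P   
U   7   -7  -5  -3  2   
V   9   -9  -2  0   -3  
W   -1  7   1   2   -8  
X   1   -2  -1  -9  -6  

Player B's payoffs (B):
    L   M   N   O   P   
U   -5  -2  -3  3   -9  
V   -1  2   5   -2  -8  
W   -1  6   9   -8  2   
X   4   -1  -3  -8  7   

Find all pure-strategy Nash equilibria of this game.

(W, N)

Find each player's best response to every opponent strategy; NE are the intersections.
Player A's best responses — vs L: V (payoff 9); vs M: W (payoff 7); vs N: W (payoff 1); vs O: W (payoff 2); vs P: U (payoff 2).
Player B's best responses — vs U: O (payoff 3); vs V: N (payoff 5); vs W: N (payoff 9); vs X: P (payoff 7).
The only mutual best response is (W, N); neither player gains by switching there.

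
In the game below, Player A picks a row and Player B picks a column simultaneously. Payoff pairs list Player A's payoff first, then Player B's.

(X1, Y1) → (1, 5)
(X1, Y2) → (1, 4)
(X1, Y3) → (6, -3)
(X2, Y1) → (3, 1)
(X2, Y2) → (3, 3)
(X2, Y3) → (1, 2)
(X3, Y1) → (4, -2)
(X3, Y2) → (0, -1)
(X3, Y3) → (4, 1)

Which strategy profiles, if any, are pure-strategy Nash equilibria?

(X2, Y2)

Check mutual best responses: a cell is a NE iff neither player can gain by unilaterally deviating.
Player A's best responses — vs Y1: X3 (payoff 4); vs Y2: X2 (payoff 3); vs Y3: X1 (payoff 6).
Player B's best responses — vs X1: Y1 (payoff 5); vs X2: Y2 (payoff 3); vs X3: Y3 (payoff 1).
The only mutual best response is (X2, Y2); neither player gains by switching there.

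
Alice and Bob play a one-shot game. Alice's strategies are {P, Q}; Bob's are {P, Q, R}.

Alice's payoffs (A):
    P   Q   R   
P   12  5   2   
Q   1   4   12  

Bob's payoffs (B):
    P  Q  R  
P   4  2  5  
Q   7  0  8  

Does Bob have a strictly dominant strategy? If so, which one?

R

Check whether one of Bob's strategies beats all alternatives regardless of what the opponent does.
R strictly dominates: vs P: 5 > each of {4, 2}; vs Q: 8 > each of {7, 0}.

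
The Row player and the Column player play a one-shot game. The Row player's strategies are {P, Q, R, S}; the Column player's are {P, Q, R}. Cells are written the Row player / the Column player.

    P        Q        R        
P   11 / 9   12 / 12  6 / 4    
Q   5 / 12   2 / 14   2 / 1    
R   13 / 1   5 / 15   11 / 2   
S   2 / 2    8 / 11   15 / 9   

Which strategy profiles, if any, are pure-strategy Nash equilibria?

Find each player's best response to every opponent strategy; NE are the intersections.
The Row player's best responses — vs P: R (payoff 13); vs Q: P (payoff 12); vs R: S (payoff 15).
The Column player's best responses — vs P: Q (payoff 12); vs Q: Q (payoff 14); vs R: Q (payoff 15); vs S: Q (payoff 11).
The only mutual best response is (P, Q); neither player gains by switching there.

(P, Q)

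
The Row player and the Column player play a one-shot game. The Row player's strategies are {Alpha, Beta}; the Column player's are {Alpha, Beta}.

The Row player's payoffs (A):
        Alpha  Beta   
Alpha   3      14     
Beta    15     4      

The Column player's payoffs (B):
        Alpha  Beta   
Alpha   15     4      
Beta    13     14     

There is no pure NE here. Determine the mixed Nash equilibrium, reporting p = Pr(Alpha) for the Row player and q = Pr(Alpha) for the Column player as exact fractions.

In a mixed NE each player is indifferent between their pure strategies, so the opponent's mix sets the indifference.
The Column player indifferent between Alpha and Beta: p·15 + (1−p)·13 = p·4 + (1−p)·14 ⟹ 13 + 2p = 14 + (-10)p ⟹ p = 1/12.
The Row player indifferent between Alpha and Beta: q·3 + (1−q)·14 = q·15 + (1−q)·4 ⟹ 14 + (-11)q = 4 + 11q ⟹ q = 5/11.

p = 1/12, q = 5/11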